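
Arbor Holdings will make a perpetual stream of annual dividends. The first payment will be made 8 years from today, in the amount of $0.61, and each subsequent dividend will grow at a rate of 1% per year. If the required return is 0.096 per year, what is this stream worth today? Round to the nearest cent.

Value at end of year 7: C₁ / (r − g) = $0.61 / (0.096 − 0.01) = $7.0930
Discount to today: PV = $7.0930 / (1 + 0.096)^7 = $7.0930 / 1.899651 = $3.73

$3.73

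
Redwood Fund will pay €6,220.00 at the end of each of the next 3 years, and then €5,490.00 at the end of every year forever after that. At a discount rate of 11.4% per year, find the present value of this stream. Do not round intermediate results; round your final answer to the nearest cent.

PV of 3-year annuity: €6,220.00 × [1 − (1+0.114)^−3] / 0.114 = 15094.78108
Perpetuity value at year 3: €5,490.00 / 0.114 = 48157.89474
PV of perpetuity: 48157.89474 / (1+0.114)^3 = 34834.68764
Total PV = 15094.78108 + 34834.68764 = 49929.46872

€49929.47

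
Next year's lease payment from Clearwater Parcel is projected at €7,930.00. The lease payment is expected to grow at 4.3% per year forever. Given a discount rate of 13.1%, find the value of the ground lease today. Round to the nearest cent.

Growing perpetuity: P = D₁ / (r − g) = €7,930.0000 / (0.131 − 0.043) = €90,113.64

€90113.64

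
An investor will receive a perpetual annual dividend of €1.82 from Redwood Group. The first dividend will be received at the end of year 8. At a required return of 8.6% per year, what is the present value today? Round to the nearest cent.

Value at end of year 7: C / r = €1.82 / 0.086 = €21.1628
Discount to today: PV = €21.1628 / (1 + 0.086)^7 = €21.1628 / 1.781594 = €11.88

€11.88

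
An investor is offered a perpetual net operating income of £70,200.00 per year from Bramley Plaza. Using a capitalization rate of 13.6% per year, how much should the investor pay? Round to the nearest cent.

Level perpetuity: PV = C / r = £70,200.00 / 0.136 = £516,176.47

£516176.47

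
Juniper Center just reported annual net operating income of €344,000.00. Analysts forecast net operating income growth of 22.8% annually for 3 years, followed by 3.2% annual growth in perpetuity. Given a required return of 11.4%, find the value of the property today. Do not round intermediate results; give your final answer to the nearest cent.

€7057138.65

D_1 = 422432.00000
D_2 = 518746.49600
D_3 = 637020.69709
Terminal value at year 3: TV = D_3×(1+g_2)/(r−g_2) = 657405.35939/0.082 = 8017138.52921
P_0 = D_1/(1+r)^1 + D_2/(1+r)^2 + D_3/(1+r)^3 + TV/(1+r)^3
    = 379202.87253 + 418008.19342 + 460784.61537 + 5799142.96413 = 7057138.64544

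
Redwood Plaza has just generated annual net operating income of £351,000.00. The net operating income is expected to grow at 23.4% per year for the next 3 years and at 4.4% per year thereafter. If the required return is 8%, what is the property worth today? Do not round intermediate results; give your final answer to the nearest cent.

D_1 = 433134.00000
D_2 = 534487.35600
D_3 = 659557.39730
Terminal value at year 3: TV = D_3×(1+g_2)/(r−g_2) = 688577.92279/0.036 = 19127164.52182
P_0 = D_1/(1+r)^1 + D_2/(1+r)^2 + D_3/(1+r)^3 + TV/(1+r)^3
    = 401050.00000 + 458236.75926 + 523577.92678 + 15183759.87671 = 16566624.56276

£16566624.56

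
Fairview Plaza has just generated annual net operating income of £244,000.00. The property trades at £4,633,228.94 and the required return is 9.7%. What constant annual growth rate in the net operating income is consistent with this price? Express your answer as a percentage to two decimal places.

P = D₀(1+g)/(r−g) ⇒ P(r−g) = D₀(1+g) ⇒ g(P+D₀) = P·r − D₀
g = (P·r − D₀)/(P + D₀) = (£4,633,228.94×0.097 − £244,000.00) / (£4,633,228.94 + £244,000.00) = 0.042119

4.21%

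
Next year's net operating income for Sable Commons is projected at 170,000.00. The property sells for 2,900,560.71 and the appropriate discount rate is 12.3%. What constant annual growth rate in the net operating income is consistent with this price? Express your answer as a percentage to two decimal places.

P = D₁/(r−g) ⇒ g = r − D₁/P = 0.123 − 170,000.00/2,900,560.71 = 0.064391

6.44%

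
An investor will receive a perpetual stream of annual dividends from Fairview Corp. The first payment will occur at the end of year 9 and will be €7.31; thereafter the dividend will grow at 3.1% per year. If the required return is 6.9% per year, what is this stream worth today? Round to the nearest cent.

€112.80

Value at end of year 8: C₁ / (r − g) = €7.31 / (0.069 − 0.031) = €192.3684
Discount to today: PV = €192.3684 / (1 + 0.069)^8 = €192.3684 / 1.705382 = €112.80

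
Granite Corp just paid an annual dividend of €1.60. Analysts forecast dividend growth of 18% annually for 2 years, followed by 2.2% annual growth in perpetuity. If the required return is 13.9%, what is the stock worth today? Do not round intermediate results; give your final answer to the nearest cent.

D_1 = 1.88800
D_2 = 2.22784
Terminal value at year 2: TV = D_2×(1+g_2)/(r−g_2) = 2.27685/0.117 = 19.46028
P_0 = D_1/(1+r)^1 + D_2/(1+r)^2 + TV/(1+r)^2
    = 1.65759 + 1.71726 + 15.00036 = 18.37521

€18.38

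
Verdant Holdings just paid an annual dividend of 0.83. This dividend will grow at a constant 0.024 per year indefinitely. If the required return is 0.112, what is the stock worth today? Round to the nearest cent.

9.66

D₁ = D₀ × (1 + g) = 0.83 × 1.024 = 0.8499
Growing perpetuity: P = D₁ / (r − g) = 0.8499 / (0.112 − 0.024) = 9.66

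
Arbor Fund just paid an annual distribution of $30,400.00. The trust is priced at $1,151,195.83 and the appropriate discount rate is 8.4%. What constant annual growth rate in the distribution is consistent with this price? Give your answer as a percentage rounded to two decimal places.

5.61%

P = D₀(1+g)/(r−g) ⇒ P(r−g) = D₀(1+g) ⇒ g(P+D₀) = P·r − D₀
g = (P·r − D₀)/(P + D₀) = ($1,151,195.83×0.084 − $30,400.00) / ($1,151,195.83 + $30,400.00) = 0.056111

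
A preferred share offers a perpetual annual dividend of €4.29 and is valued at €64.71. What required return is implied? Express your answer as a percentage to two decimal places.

P = C/r ⇒ r = C/P = €4.29/€64.71 = 0.066296

6.63%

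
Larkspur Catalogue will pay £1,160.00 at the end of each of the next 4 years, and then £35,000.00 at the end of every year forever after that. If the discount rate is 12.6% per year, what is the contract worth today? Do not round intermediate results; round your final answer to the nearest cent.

PV of 4-year annuity: £1,160.00 × [1 − (1+0.126)^−4] / 0.126 = 3479.26087
Perpetuity value at year 4: £35,000.00 / 0.126 = 277777.77778
PV of perpetuity: 277777.77778 / (1+0.126)^4 = 172800.07919
Total PV = 3479.26087 + 172800.07919 = 176279.34006

£176279.34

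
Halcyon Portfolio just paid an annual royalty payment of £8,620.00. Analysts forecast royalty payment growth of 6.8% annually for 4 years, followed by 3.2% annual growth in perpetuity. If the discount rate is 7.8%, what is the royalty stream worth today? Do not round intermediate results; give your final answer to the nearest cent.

D_1 = 9206.16000
D_2 = 9832.17888
D_3 = 10500.76704
D_4 = 11214.81920
Terminal value at year 4: TV = D_4×(1+g_2)/(r−g_2) = 11573.69342/0.046 = 251602.03081
P_0 = D_1/(1+r)^1 + D_2/(1+r)^2 + D_3/(1+r)^3 + D_4/(1+r)^4 + TV/(1+r)^4
    = 8540.03711 + 8460.81598 + 8382.32975 + 8304.57159 + 186311.25823 = 219999.01265

£219999.01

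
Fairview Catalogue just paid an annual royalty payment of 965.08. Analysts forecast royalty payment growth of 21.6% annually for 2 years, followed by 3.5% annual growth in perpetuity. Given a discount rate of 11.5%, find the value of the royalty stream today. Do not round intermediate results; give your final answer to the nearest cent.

17050.50

D_1 = 1173.53728
D_2 = 1427.02133
Terminal value at year 2: TV = D_2×(1+g_2)/(r−g_2) = 1476.96708/0.08 = 18462.08849
P_0 = D_1/(1+r)^1 + D_2/(1+r)^2 + TV/(1+r)^2
    = 1052.49980 + 1147.83835 + 14850.15865 = 17050.49680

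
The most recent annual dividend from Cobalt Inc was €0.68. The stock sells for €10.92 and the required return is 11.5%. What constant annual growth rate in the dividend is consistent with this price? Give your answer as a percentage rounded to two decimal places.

P = D₀(1+g)/(r−g) ⇒ P(r−g) = D₀(1+g) ⇒ g(P+D₀) = P·r − D₀
g = (P·r − D₀)/(P + D₀) = (€10.92×0.115 − €0.68) / (€10.92 + €0.68) = 0.049638

4.96%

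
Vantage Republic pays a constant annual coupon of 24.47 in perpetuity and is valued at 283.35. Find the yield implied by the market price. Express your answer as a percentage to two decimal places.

P = C/r ⇒ r = C/P = 24.47/283.35 = 0.086360

8.64%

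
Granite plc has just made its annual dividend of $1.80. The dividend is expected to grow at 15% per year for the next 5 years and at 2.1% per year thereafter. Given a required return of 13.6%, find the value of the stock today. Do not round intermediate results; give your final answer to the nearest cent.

D_1 = 2.07000
D_2 = 2.38050
D_3 = 2.73758
D_4 = 3.14821
D_5 = 3.62044
Terminal value at year 5: TV = D_5×(1+g_2)/(r−g_2) = 3.69647/0.115 = 32.14324
P_0 = D_1/(1+r)^1 + D_2/(1+r)^2 + D_3/(1+r)^3 + D_4/(1+r)^4 + D_5/(1+r)^5 + TV/(1+r)^5
    = 1.82218 + 1.84464 + 1.86737 + 1.89039 + 1.91368 + 16.99018 = 26.32844

$26.33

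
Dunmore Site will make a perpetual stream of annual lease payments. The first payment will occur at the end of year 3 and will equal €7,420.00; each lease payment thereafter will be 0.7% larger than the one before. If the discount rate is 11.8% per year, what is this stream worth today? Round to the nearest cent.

€53480.73

Value at end of year 2: C₁ / (r − g) = €7,420.00 / (0.118 − 0.007) = €66,846.8468
Discount to today: PV = €66,846.8468 / (1 + 0.118)^2 = €66,846.8468 / 1.249924 = €53,480.73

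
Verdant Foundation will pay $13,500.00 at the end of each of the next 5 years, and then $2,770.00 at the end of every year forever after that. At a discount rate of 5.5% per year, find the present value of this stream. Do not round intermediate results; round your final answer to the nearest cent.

$96183.79

PV of 5-year annuity: $13,500.00 × [1 − (1+0.055)^−5] / 0.055 = 57648.84042
Perpetuity value at year 5: $2,770.00 / 0.055 = 50363.63636
PV of perpetuity: 50363.63636 / (1+0.055)^5 = 38534.94837
Total PV = 57648.84042 + 38534.94837 = 96183.78879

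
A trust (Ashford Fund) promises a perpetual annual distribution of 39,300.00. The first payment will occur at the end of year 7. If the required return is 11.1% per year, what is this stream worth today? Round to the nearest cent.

Value at end of year 6: C / r = 39,300.00 / 0.111 = 354,054.0541
Discount to today: PV = 354,054.0541 / (1 + 0.111)^6 = 354,054.0541 / 1.880548 = 188,271.78

188271.78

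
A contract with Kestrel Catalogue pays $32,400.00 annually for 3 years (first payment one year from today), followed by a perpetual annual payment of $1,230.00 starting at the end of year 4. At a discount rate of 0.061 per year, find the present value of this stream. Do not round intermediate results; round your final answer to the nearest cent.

$103327.80

PV of 3-year annuity: $32,400.00 × [1 − (1+0.061)^−3] / 0.061 = 86445.60156
Perpetuity value at year 3: $1,230.00 / 0.061 = 20163.93443
PV of perpetuity: 20163.93443 / (1+0.061)^3 = 16882.20326
Total PV = 86445.60156 + 16882.20326 = 103327.80481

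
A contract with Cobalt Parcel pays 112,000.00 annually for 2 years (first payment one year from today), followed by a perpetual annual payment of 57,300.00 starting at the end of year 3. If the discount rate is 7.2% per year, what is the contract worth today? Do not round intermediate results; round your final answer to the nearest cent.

894458.44

PV of 2-year annuity: 112,000.00 × [1 − (1+0.072)^−2] / 0.072 = 201938.07084
Perpetuity value at year 2: 57,300.00 / 0.072 = 795833.33333
PV of perpetuity: 795833.33333 / (1+0.072)^2 = 692520.37388
Total PV = 201938.07084 + 692520.37388 = 894458.44472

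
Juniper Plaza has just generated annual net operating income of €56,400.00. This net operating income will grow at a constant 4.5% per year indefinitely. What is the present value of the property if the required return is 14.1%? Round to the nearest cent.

€613937.50

D₁ = D₀ × (1 + g) = €56,400.00 × 1.045 = €58,938.0000
Growing perpetuity: P = D₁ / (r − g) = €58,938.0000 / (0.141 − 0.045) = €613,937.50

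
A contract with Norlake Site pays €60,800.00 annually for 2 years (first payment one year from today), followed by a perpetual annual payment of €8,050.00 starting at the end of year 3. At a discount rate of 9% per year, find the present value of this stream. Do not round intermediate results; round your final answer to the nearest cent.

€182237.56

PV of 2-year annuity: €60,800.00 × [1 − (1+0.09)^−2] / 0.09 = 106953.96010
Perpetuity value at year 2: €8,050.00 / 0.09 = 89444.44444
PV of perpetuity: 89444.44444 / (1+0.09)^2 = 75283.59940
Total PV = 106953.96010 + 75283.59940 = 182237.55950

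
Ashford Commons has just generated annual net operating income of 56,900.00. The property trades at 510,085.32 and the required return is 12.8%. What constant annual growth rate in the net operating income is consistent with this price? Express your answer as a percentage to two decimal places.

P = D₀(1+g)/(r−g) ⇒ P(r−g) = D₀(1+g) ⇒ g(P+D₀) = P·r − D₀
g = (P·r − D₀)/(P + D₀) = (510,085.32×0.128 − 56,900.00) / (510,085.32 + 56,900.00) = 0.014799

1.48%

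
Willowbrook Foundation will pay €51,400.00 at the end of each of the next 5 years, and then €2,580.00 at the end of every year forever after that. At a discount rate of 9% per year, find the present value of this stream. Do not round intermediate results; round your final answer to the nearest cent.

€218559.44

PV of 5-year annuity: €51,400.00 × [1 − (1+0.09)^−5] / 0.09 = 199928.07494
Perpetuity value at year 5: €2,580.00 / 0.09 = 28666.66667
PV of perpetuity: 28666.66667 / (1+0.09)^5 = 18631.36641
Total PV = 199928.07494 + 18631.36641 = 218559.44134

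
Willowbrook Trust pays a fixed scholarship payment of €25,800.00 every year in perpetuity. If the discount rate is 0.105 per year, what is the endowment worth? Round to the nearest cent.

Level perpetuity: PV = C / r = €25,800.00 / 0.105 = €245,714.29

€245714.29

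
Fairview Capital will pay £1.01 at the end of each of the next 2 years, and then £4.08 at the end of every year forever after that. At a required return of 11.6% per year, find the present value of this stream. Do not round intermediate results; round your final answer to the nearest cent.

PV of 2-year annuity: £1.01 × [1 − (1+0.116)^−2] / 0.116 = 1.71597
Perpetuity value at year 2: £4.08 / 0.116 = 35.17241
PV of perpetuity: 35.17241 / (1+0.116)^2 = 28.24059
Total PV = 1.71597 + 28.24059 = 29.95656

£29.96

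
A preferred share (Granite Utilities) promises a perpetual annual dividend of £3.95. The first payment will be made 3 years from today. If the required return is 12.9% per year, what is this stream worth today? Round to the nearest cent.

Value at end of year 2: C / r = £3.95 / 0.129 = £30.6202
Discount to today: PV = £30.6202 / (1 + 0.129)^2 = £30.6202 / 1.274641 = £24.02

£24.02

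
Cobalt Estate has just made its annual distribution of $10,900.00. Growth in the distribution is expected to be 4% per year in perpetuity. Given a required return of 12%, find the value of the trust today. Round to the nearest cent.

D₁ = D₀ × (1 + g) = $10,900.00 × 1.04 = $11,336.0000
Growing perpetuity: P = D₁ / (r − g) = $11,336.0000 / (0.12 − 0.04) = $141,700.00

$141700.00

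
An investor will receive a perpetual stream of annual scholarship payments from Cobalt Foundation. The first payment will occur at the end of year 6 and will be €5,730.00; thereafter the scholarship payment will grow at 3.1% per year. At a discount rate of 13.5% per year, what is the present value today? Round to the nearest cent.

Value at end of year 5: C₁ / (r − g) = €5,730.00 / (0.135 − 0.031) = €55,096.1538
Discount to today: PV = €55,096.1538 / (1 + 0.135)^5 = €55,096.1538 / 1.883559 = €29,251.08

€29251.08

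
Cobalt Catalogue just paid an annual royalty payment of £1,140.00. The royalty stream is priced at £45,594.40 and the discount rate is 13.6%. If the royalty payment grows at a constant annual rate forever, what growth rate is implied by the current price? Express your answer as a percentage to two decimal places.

P = D₀(1+g)/(r−g) ⇒ P(r−g) = D₀(1+g) ⇒ g(P+D₀) = P·r − D₀
g = (P·r − D₀)/(P + D₀) = (£45,594.40×0.136 − £1,140.00) / (£45,594.40 + £1,140.00) = 0.108289

10.83%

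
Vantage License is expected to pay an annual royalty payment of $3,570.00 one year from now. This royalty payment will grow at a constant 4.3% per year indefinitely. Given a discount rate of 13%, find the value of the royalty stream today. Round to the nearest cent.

$41034.48

Growing perpetuity: P = D₁ / (r − g) = $3,570.0000 / (0.13 − 0.043) = $41,034.48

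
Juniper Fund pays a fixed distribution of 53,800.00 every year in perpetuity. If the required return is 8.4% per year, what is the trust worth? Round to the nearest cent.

Level perpetuity: PV = C / r = 53,800.00 / 0.084 = 640,476.19

640476.19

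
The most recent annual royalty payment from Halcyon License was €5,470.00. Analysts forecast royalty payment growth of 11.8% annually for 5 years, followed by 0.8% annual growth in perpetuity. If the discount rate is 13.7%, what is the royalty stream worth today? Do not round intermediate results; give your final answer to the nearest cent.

€65297.51

D_1 = 6115.46000
D_2 = 6837.08428
D_3 = 7643.86023
D_4 = 8545.83573
D_5 = 9554.24435
Terminal value at year 5: TV = D_5×(1+g_2)/(r−g_2) = 9630.67830/0.129 = 74656.42095
P_0 = D_1/(1+r)^1 + D_2/(1+r)^2 + D_3/(1+r)^3 + D_4/(1+r)^4 + D_5/(1+r)^5 + TV/(1+r)^5
    = 5378.59279 + 5288.71305 + 5200.33526 + 5113.43432 + 5027.98555 + 39288.44521 = 65297.50617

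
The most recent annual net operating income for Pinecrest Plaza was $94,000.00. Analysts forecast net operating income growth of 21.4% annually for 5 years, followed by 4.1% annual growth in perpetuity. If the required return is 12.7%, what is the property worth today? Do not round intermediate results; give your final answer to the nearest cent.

D_1 = 114116.00000
D_2 = 138536.82400
D_3 = 168183.70434
D_4 = 204175.01706
D_5 = 247868.47072
Terminal value at year 5: TV = D_5×(1+g_2)/(r−g_2) = 258031.07801/0.086 = 3000361.37227
P_0 = D_1/(1+r)^1 + D_2/(1+r)^2 + D_3/(1+r)^3 + D_4/(1+r)^4 + D_5/(1+r)^5 + TV/(1+r)^5
    = 101256.43301 + 109073.03431 + 117493.04672 + 126563.05122 + 136333.22465 + 1650266.12626 = 2240984.91617

$2240984.92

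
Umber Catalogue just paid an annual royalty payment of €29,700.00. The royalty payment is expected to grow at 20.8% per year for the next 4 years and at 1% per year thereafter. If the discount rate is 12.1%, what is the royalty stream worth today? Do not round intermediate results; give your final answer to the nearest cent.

€508127.60

D_1 = 35877.60000
D_2 = 43340.14080
D_3 = 52354.89009
D_4 = 63244.70722
Terminal value at year 4: TV = D_4×(1+g_2)/(r−g_2) = 63877.15430/0.111 = 575469.85853
P_0 = D_1/(1+r)^1 + D_2/(1+r)^2 + D_3/(1+r)^3 + D_4/(1+r)^4 + TV/(1+r)^4
    = 32004.99554 + 34488.88012 + 37165.53718 + 40049.92767 + 364418.26077 = 508127.60128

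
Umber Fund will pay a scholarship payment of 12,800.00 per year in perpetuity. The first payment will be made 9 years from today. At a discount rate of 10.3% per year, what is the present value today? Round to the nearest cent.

56724.23

Value at end of year 8: C / r = 12,800.00 / 0.103 = 124,271.8447
Discount to today: PV = 124,271.8447 / (1 + 0.103)^8 = 124,271.8447 / 2.190807 = 56,724.23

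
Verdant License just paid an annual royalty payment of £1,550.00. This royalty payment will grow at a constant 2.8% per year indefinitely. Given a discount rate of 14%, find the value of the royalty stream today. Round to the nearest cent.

£14226.79

D₁ = D₀ × (1 + g) = £1,550.00 × 1.028 = £1,593.4000
Growing perpetuity: P = D₁ / (r − g) = £1,593.4000 / (0.14 − 0.028) = £14,226.79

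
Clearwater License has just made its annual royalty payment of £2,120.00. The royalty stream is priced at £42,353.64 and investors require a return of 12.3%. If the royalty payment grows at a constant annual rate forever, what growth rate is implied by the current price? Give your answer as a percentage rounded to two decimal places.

6.95%

P = D₀(1+g)/(r−g) ⇒ P(r−g) = D₀(1+g) ⇒ g(P+D₀) = P·r − D₀
g = (P·r − D₀)/(P + D₀) = (£42,353.64×0.123 − £2,120.00) / (£42,353.64 + £2,120.00) = 0.069468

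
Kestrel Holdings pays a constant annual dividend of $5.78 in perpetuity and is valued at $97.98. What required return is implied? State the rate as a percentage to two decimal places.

P = C/r ⇒ r = C/P = $5.78/$97.98 = 0.058992

5.90%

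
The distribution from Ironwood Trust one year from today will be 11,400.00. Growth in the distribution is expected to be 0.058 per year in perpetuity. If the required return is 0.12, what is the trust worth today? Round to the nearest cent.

Growing perpetuity: P = D₁ / (r − g) = 11,400.0000 / (0.12 − 0.058) = 183,870.97

183870.97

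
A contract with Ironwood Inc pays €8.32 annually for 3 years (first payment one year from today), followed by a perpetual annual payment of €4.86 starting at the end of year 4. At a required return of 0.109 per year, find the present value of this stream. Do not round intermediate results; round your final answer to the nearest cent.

PV of 3-year annuity: €8.32 × [1 − (1+0.109)^−3] / 0.109 = 20.36712
Perpetuity value at year 3: €4.86 / 0.109 = 44.58716
PV of perpetuity: 44.58716 / (1+0.109)^3 = 32.69002
Total PV = 20.36712 + 32.69002 = 53.05714

€53.06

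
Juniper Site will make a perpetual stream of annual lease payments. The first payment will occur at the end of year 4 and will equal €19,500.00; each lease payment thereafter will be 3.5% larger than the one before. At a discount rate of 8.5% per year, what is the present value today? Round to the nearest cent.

Value at end of year 3: C₁ / (r − g) = €19,500.00 / (0.085 − 0.035) = €390,000.0000
Discount to today: PV = €390,000.0000 / (1 + 0.085)^3 = €390,000.0000 / 1.277289 = €305,334.16

€305334.16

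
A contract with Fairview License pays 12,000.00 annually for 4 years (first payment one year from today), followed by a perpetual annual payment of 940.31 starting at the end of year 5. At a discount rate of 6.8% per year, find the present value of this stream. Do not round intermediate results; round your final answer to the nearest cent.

PV of 4-year annuity: 12,000.00 × [1 − (1+0.068)^−4] / 0.068 = 40830.73145
Perpetuity value at year 4: 940.31 / 0.068 = 13828.08824
PV of perpetuity: 13828.08824 / (1+0.068)^4 = 10628.62614
Total PV = 40830.73145 + 10628.62614 = 51459.35759

51459.36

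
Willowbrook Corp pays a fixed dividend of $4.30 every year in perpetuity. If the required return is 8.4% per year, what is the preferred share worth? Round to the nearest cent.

$51.19

Level perpetuity: PV = C / r = $4.30 / 0.084 = $51.19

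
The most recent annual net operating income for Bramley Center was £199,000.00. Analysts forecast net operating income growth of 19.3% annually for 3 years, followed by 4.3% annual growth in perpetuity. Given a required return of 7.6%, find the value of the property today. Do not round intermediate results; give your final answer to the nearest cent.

D_1 = 237407.00000
D_2 = 283226.55100
D_3 = 337889.27534
Terminal value at year 3: TV = D_3×(1+g_2)/(r−g_2) = 352418.51418/0.033 = 10679348.91463
P_0 = D_1/(1+r)^1 + D_2/(1+r)^2 + D_3/(1+r)^3 + TV/(1+r)^3
    = 220638.47584 + 244629.83427 + 271229.91848 + 8572509.24159 = 9309007.47017

£9309007.47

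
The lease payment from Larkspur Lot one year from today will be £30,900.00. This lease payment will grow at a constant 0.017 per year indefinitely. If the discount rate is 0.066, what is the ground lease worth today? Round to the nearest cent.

£630612.24

Growing perpetuity: P = D₁ / (r − g) = £30,900.0000 / (0.066 − 0.017) = £630,612.24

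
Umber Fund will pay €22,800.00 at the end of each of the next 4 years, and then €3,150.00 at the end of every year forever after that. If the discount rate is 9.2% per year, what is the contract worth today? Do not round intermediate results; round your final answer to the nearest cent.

€97621.16

PV of 4-year annuity: €22,800.00 × [1 − (1+0.092)^−4] / 0.092 = 73542.50941
Perpetuity value at year 4: €3,150.00 / 0.092 = 34239.13043
PV of perpetuity: 34239.13043 / (1+0.092)^4 = 24078.65216
Total PV = 73542.50941 + 24078.65216 = 97621.16157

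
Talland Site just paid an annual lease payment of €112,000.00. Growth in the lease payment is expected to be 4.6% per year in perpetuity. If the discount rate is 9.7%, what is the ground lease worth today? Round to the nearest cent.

D₁ = D₀ × (1 + g) = €112,000.00 × 1.046 = €117,152.0000
Growing perpetuity: P = D₁ / (r − g) = €117,152.0000 / (0.097 − 0.046) = €2,297,098.04

€2297098.04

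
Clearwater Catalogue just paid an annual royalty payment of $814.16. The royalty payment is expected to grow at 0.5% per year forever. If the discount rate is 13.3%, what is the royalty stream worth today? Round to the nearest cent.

D₁ = D₀ × (1 + g) = $814.16 × 1.005 = $818.2308
Growing perpetuity: P = D₁ / (r − g) = $818.2308 / (0.133 − 0.005) = $6,392.43

$6392.43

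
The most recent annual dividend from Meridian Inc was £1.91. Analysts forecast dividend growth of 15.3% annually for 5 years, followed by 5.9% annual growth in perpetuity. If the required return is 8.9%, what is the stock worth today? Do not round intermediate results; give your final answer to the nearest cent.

£101.08

D_1 = 2.20223
D_2 = 2.53917
D_3 = 2.92766
D_4 = 3.37560
D_5 = 3.89206
Terminal value at year 5: TV = D_5×(1+g_2)/(r−g_2) = 4.12170/0.03 = 137.38984
P_0 = D_1/(1+r)^1 + D_2/(1+r)^2 + D_3/(1+r)^3 + D_4/(1+r)^4 + D_5/(1+r)^5 + TV/(1+r)^5
    = 2.02225 + 2.14110 + 2.26693 + 2.40015 + 2.54121 + 89.70470 = 101.07634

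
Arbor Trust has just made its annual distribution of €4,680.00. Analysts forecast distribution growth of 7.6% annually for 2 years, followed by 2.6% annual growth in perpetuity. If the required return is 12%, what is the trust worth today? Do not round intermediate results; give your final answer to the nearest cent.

D_1 = 5035.68000
D_2 = 5418.39168
Terminal value at year 2: TV = D_2×(1+g_2)/(r−g_2) = 5559.26986/0.094 = 59141.16876
P_0 = D_1/(1+r)^1 + D_2/(1+r)^2 + TV/(1+r)^2
    = 4496.14286 + 4319.50867 + 47146.97765 = 55962.62918

€55962.63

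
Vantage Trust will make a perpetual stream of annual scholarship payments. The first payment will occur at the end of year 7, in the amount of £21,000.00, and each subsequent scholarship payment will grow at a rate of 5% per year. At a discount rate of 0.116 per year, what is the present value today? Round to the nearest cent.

Value at end of year 6: C₁ / (r − g) = £21,000.00 / (0.116 − 0.05) = £318,181.8182
Discount to today: PV = £318,181.8182 / (1 + 0.116)^6 = £318,181.8182 / 1.931902 = £164,698.71

£164698.71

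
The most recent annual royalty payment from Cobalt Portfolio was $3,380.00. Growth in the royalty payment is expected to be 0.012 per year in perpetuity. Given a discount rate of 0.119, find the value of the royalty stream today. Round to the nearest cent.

D₁ = D₀ × (1 + g) = $3,380.00 × 1.012 = $3,420.5600
Growing perpetuity: P = D₁ / (r − g) = $3,420.5600 / (0.119 − 0.012) = $31,967.85

$31967.85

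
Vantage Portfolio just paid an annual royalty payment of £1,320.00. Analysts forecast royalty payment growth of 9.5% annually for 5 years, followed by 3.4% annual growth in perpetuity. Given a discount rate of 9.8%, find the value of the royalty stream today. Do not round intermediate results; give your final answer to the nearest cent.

D_1 = 1445.40000
D_2 = 1582.71300
D_3 = 1733.07074
D_4 = 1897.71245
D_5 = 2077.99514
Terminal value at year 5: TV = D_5×(1+g_2)/(r−g_2) = 2148.64697/0.064 = 33572.60895
P_0 = D_1/(1+r)^1 + D_2/(1+r)^2 + D_3/(1+r)^3 + D_4/(1+r)^4 + D_5/(1+r)^5 + TV/(1+r)^5
    = 1316.39344 + 1312.79674 + 1309.20986 + 1305.63279 + 1302.06548 + 21036.49548 = 27582.59379

£27582.59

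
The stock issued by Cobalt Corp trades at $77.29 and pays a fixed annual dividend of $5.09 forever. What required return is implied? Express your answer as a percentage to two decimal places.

P = C/r ⇒ r = C/P = $5.09/$77.29 = 0.065856

6.59%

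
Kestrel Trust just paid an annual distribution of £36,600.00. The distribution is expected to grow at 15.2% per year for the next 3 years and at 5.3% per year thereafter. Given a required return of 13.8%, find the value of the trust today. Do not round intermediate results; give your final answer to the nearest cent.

£582873.84

D_1 = 42163.20000
D_2 = 48572.00640
D_3 = 55954.95137
Terminal value at year 3: TV = D_3×(1+g_2)/(r−g_2) = 58920.56380/0.085 = 693183.10348
P_0 = D_1/(1+r)^1 + D_2/(1+r)^2 + D_3/(1+r)^3 + TV/(1+r)^3
    = 37050.26362 + 37506.06651 + 37967.47682 + 470350.03638 = 582873.84333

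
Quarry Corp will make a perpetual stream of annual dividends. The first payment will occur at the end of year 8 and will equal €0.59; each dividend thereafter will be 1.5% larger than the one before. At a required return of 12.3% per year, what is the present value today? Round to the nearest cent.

Value at end of year 7: C₁ / (r − g) = €0.59 / (0.123 − 0.015) = €5.4630
Discount to today: PV = €5.4630 / (1 + 0.123)^7 = €5.4630 / 2.252466 = €2.43

€2.43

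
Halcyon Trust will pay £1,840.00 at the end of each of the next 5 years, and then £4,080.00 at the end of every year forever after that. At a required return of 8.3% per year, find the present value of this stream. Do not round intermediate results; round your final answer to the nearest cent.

PV of 5-year annuity: £1,840.00 × [1 − (1+0.083)^−5] / 0.083 = 7288.86258
Perpetuity value at year 5: £4,080.00 / 0.083 = 49156.62651
PV of perpetuity: 49156.62651 / (1+0.083)^5 = 32994.36600
Total PV = 7288.86258 + 32994.36600 = 40283.22858

£40283.23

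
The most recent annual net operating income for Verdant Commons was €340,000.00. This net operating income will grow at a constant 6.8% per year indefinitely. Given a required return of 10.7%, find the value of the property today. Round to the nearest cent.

€9310769.23

D₁ = D₀ × (1 + g) = €340,000.00 × 1.068 = €363,120.0000
Growing perpetuity: P = D₁ / (r − g) = €363,120.0000 / (0.107 − 0.068) = €9,310,769.23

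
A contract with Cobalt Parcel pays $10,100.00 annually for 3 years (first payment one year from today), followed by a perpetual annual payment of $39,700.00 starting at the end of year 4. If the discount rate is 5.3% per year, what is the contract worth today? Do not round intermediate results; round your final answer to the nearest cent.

$668899.46

PV of 3-year annuity: $10,100.00 × [1 − (1+0.053)^−3] / 0.053 = 27350.91700
Perpetuity value at year 3: $39,700.00 / 0.053 = 749056.60377
PV of perpetuity: 749056.60377 / (1+0.053)^3 = 641548.54389
Total PV = 27350.91700 + 641548.54389 = 668899.46089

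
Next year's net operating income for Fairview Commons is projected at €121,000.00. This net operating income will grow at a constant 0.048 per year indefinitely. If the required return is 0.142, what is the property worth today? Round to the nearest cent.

Growing perpetuity: P = D₁ / (r − g) = €121,000.0000 / (0.142 − 0.048) = €1,287,234.04

€1287234.04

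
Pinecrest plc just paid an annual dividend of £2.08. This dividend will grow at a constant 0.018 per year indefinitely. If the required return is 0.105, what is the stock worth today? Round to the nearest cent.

£24.34

D₁ = D₀ × (1 + g) = £2.08 × 1.018 = £2.1174
Growing perpetuity: P = D₁ / (r − g) = £2.1174 / (0.105 − 0.018) = £24.34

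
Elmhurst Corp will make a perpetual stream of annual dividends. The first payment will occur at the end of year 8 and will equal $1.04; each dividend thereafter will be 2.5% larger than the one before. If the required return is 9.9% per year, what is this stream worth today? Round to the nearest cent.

$7.26

Value at end of year 7: C₁ / (r − g) = $1.04 / (0.099 − 0.025) = $14.0541
Discount to today: PV = $14.0541 / (1 + 0.099)^7 = $14.0541 / 1.936350 = $7.26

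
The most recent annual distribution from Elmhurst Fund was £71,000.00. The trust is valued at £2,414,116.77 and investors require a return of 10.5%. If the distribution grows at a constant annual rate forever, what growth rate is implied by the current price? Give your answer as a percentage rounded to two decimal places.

7.34%

P = D₀(1+g)/(r−g) ⇒ P(r−g) = D₀(1+g) ⇒ g(P+D₀) = P·r − D₀
g = (P·r − D₀)/(P + D₀) = (£2,414,116.77×0.105 − £71,000.00) / (£2,414,116.77 + £71,000.00) = 0.073430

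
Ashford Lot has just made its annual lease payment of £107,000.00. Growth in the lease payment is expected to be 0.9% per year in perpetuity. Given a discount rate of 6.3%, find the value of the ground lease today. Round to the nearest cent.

£1999314.81

D₁ = D₀ × (1 + g) = £107,000.00 × 1.009 = £107,963.0000
Growing perpetuity: P = D₁ / (r − g) = £107,963.0000 / (0.063 − 0.009) = £1,999,314.81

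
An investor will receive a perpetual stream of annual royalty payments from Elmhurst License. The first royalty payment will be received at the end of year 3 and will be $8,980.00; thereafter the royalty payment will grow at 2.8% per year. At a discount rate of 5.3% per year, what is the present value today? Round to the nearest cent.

Value at end of year 2: C₁ / (r − g) = $8,980.00 / (0.053 − 0.028) = $359,200.0000
Discount to today: PV = $359,200.0000 / (1 + 0.053)^2 = $359,200.0000 / 1.108809 = $323,951.19

$323951.19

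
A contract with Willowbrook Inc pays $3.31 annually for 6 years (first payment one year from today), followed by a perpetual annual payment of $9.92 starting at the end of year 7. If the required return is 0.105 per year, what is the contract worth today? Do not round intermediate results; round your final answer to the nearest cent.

PV of 6-year annuity: $3.31 × [1 − (1+0.105)^−6] / 0.105 = 14.20711
Perpetuity value at year 6: $9.92 / 0.105 = 94.47619
PV of perpetuity: 94.47619 / (1+0.105)^6 = 51.89777
Total PV = 14.20711 + 51.89777 = 66.10488

$66.10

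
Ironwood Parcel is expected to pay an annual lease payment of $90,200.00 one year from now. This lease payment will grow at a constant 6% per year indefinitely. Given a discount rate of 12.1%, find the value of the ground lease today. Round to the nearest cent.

$1478688.52

Growing perpetuity: P = D₁ / (r − g) = $90,200.0000 / (0.121 − 0.06) = $1,478,688.52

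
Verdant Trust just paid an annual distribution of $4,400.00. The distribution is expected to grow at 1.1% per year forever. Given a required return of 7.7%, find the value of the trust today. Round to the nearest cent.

$67400.00

D₁ = D₀ × (1 + g) = $4,400.00 × 1.011 = $4,448.4000
Growing perpetuity: P = D₁ / (r − g) = $4,448.4000 / (0.077 − 0.011) = $67,400.00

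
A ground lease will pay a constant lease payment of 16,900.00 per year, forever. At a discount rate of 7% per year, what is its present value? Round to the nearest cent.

241428.57

Level perpetuity: PV = C / r = 16,900.00 / 0.07 = 241,428.57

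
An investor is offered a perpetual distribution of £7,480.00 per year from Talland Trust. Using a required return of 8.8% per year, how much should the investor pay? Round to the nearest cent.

£85000.00

Level perpetuity: PV = C / r = £7,480.00 / 0.088 = £85,000.00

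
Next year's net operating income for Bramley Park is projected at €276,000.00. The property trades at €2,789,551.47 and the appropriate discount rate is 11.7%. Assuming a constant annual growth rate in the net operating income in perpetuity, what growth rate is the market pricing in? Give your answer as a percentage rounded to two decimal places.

1.81%

P = D₁/(r−g) ⇒ g = r − D₁/P = 0.117 − €276,000.00/€2,789,551.47 = 0.018059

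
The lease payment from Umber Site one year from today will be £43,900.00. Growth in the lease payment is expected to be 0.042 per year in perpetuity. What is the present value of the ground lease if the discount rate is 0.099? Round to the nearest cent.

Growing perpetuity: P = D₁ / (r − g) = £43,900.0000 / (0.099 − 0.042) = £770,175.44

£770175.44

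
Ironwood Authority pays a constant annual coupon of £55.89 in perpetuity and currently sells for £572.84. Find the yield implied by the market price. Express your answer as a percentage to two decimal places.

9.76%

P = C/r ⇒ r = C/P = £55.89/£572.84 = 0.097567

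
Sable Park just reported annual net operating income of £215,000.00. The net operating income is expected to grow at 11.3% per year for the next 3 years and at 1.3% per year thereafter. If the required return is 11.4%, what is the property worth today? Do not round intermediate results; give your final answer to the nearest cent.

D_1 = 239295.00000
D_2 = 266335.33500
D_3 = 296431.22786
Terminal value at year 3: TV = D_3×(1+g_2)/(r−g_2) = 300284.83382/0.101 = 2973117.16651
P_0 = D_1/(1+r)^1 + D_2/(1+r)^2 + D_3/(1+r)^3 + TV/(1+r)^3
    = 214807.00180 + 214614.17684 + 214421.52497 + 2150584.20593 = 2794426.90954

£2794426.91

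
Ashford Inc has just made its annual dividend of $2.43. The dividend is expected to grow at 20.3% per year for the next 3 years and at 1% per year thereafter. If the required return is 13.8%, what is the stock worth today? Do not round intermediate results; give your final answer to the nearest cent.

D_1 = 2.92329
D_2 = 3.51672
D_3 = 4.23061
Terminal value at year 3: TV = D_3×(1+g_2)/(r−g_2) = 4.27292/0.128 = 33.38217
P_0 = D_1/(1+r)^1 + D_2/(1+r)^2 + D_3/(1+r)^3 + TV/(1+r)^3
    = 2.56880 + 2.71552 + 2.87062 + 22.65102 = 30.80596

$30.81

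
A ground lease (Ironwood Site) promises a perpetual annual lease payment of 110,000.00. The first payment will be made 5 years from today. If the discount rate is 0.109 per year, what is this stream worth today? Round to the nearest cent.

Value at end of year 4: C / r = 110,000.00 / 0.109 = 1,009,174.3119
Discount to today: PV = 1,009,174.3119 / (1 + 0.109)^4 = 1,009,174.3119 / 1.512607 = 667,175.37

667175.37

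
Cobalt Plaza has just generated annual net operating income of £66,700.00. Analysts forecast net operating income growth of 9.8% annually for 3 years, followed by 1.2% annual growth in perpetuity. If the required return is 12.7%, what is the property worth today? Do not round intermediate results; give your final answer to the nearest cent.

£732782.49

D_1 = 73236.60000
D_2 = 80413.78680
D_3 = 88294.33791
Terminal value at year 3: TV = D_3×(1+g_2)/(r−g_2) = 89353.86996/0.115 = 776990.17358
P_0 = D_1/(1+r)^1 + D_2/(1+r)^2 + D_3/(1+r)^3 + TV/(1+r)^3
    = 64983.67347 + 63311.51151 + 61682.37767 + 542804.92351 = 732782.48616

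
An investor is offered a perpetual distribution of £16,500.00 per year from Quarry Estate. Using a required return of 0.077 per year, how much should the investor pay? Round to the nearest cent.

Level perpetuity: PV = C / r = £16,500.00 / 0.077 = £214,285.71

£214285.71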